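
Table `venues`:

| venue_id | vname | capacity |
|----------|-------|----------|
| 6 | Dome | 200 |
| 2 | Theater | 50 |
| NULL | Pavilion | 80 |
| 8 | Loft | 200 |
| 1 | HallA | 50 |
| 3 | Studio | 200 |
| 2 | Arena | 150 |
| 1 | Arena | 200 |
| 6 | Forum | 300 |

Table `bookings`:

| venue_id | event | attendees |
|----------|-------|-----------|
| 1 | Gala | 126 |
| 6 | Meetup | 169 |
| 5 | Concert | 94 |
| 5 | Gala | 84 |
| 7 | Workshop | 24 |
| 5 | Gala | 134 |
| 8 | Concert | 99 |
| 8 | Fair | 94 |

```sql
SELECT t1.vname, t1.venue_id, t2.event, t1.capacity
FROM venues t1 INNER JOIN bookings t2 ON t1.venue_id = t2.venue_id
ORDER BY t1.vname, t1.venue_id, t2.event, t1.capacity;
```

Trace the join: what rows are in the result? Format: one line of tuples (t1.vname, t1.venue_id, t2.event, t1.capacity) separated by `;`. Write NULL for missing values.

INNER JOIN keeps only pairs where the ON condition holds.
Matching on t1.venue_id = t2.venue_id. A NULL in a compared column never satisfies the condition.
- t1[0] venue_id=6 → 1 match(es) in t2 → 1 row(s).
- t1[1] venue_id=2 → no match; dropped.
- t1[2] venue_id=NULL → no match; dropped.
- t1[3] venue_id=8 → 2 match(es) in t2 → 2 row(s).
- t1[4] venue_id=1 → 1 match(es) in t2 → 1 row(s).
- t1[5] venue_id=3 → no match; dropped.
- t1[6] venue_id=2 → no match; dropped.
- t1[7] venue_id=1 → 1 match(es) in t2 → 1 row(s).
- t1[8] venue_id=6 → 1 match(es) in t2 → 1 row(s).
After projecting and ordering:
t1.vname | t1.venue_id | t2.event | t1.capacity
Arena | 1 | Gala | 200
Dome | 6 | Meetup | 200
Forum | 6 | Meetup | 300
HallA | 1 | Gala | 50
Loft | 8 | Concert | 200
Loft | 8 | Fair | 200

(Arena, 1, Gala, 200); (Dome, 6, Meetup, 200); (Forum, 6, Meetup, 300); (HallA, 1, Gala, 50); (Loft, 8, Concert, 200); (Loft, 8, Fair, 200)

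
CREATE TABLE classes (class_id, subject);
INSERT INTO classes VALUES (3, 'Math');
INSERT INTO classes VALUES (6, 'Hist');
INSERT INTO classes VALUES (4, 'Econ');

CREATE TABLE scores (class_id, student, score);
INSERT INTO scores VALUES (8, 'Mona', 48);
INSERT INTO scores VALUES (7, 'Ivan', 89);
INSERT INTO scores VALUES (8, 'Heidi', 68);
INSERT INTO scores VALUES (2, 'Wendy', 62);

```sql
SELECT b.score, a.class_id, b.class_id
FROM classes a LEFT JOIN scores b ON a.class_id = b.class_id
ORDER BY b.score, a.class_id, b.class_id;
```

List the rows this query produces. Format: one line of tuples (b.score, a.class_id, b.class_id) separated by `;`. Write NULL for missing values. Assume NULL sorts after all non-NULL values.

LEFT JOIN keeps every row from `classes`; unmatched rows get NULL for `scores`'s columns.
Matching on a.class_id = b.class_id.
Matched pairs: 0; unmatched a rows kept: 3.

(NULL, 3, NULL); (NULL, 4, NULL); (NULL, 6, NULL)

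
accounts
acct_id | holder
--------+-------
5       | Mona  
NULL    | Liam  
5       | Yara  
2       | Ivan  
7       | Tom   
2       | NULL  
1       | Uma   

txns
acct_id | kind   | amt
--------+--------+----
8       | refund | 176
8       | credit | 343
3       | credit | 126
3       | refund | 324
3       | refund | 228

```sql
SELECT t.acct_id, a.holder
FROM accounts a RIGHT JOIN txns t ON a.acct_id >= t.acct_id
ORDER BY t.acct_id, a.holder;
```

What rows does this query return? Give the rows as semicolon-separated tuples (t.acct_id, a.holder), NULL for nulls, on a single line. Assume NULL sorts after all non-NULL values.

RIGHT JOIN keeps every row from `txns`; unmatched rows get NULL for `accounts`'s columns.
Matching on a.acct_id >= t.acct_id. A NULL in a compared column never satisfies the condition.
- a[0] acct_id=5 → 3 match(es) in t → 3 row(s).
- a[1] acct_id=NULL → no match.
- a[2] acct_id=5 → 3 match(es) in t → 3 row(s).
- a[3] acct_id=2 → no match.
- a[4] acct_id=7 → 3 match(es) in t → 3 row(s).
- a[5] acct_id=2 → no match.
- a[6] acct_id=1 → no match.
- plus 2 unmatched t row(s), each kept with NULL a columns.

(3, Mona); (3, Mona); (3, Mona); (3, Tom); (3, Tom); (3, Tom); (3, Yara); (3, Yara); (3, Yara); (8, NULL); (8, NULL)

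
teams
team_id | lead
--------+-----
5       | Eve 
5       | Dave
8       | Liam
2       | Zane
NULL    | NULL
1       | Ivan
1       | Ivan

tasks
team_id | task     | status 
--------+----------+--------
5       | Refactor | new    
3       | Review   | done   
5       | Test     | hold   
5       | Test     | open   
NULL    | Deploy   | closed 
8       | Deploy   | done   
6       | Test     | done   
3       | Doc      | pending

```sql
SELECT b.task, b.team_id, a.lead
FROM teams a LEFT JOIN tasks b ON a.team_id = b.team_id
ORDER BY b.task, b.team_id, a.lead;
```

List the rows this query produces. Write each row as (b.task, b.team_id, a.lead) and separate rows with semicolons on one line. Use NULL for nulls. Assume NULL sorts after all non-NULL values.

(Deploy, 8, Liam); (Refactor, 5, Dave); (Refactor, 5, Eve); (Test, 5, Dave); (Test, 5, Dave); (Test, 5, Eve); (Test, 5, Eve); (NULL, NULL, Ivan); (NULL, NULL, Ivan); (NULL, NULL, Zane); (NULL, NULL, NULL)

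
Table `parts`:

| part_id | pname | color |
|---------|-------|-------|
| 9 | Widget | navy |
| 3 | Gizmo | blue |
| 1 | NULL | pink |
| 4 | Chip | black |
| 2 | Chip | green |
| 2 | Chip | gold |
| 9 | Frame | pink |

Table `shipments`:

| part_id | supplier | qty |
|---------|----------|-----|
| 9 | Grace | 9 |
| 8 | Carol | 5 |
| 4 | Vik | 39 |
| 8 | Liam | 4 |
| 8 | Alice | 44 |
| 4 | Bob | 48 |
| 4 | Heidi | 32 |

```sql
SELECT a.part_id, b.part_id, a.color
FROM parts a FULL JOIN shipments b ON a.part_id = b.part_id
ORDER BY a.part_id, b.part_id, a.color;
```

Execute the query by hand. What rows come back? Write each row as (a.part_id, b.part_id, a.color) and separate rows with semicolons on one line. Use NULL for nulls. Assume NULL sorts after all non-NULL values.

(1, NULL, pink); (2, NULL, gold); (2, NULL, green); (3, NULL, blue); (4, 4, black); (4, 4, black); (4, 4, black); (9, 9, navy); (9, 9, pink); (NULL, 8, NULL); (NULL, 8, NULL); (NULL, 8, NULL)

FULL OUTER JOIN keeps every row from both sides; unmatched rows get NULL for the other side's columns.
Matching on a.part_id = b.part_id.
Matched pairs: 5; unmatched a rows kept: 4; unmatched b rows kept: 3.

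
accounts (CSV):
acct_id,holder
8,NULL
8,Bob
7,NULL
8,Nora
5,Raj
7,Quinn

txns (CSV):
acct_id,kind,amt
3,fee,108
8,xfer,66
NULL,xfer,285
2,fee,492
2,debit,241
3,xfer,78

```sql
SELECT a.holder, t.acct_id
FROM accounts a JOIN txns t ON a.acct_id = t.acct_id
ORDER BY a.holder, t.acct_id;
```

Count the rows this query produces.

INNER JOIN keeps only pairs where the ON condition holds.
Matching on a.acct_id = t.acct_id. A NULL in a compared column never satisfies the condition.
- a[0] acct_id=8 → 1 match(es) in t → 1 row(s).
- a[1] acct_id=8 → 1 match(es) in t → 1 row(s).
- a[2] acct_id=7 → no match; dropped.
- a[3] acct_id=8 → 1 match(es) in t → 1 row(s).
- a[4] acct_id=5 → no match; dropped.
- a[5] acct_id=7 → no match; dropped.
Total: 3 rows.

3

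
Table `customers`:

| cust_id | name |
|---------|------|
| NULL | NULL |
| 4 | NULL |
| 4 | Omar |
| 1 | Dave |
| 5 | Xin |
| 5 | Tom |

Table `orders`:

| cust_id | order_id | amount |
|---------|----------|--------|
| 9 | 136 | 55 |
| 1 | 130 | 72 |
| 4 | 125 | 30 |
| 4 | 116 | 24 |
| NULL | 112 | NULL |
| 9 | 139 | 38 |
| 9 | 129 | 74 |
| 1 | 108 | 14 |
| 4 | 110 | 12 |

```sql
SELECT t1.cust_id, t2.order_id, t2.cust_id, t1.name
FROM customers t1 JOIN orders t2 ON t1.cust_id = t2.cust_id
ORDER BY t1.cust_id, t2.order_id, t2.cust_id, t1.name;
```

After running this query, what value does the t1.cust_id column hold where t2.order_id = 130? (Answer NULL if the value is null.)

INNER JOIN keeps only pairs where the ON condition holds.
Matching on t1.cust_id = t2.cust_id. A NULL in a compared column never satisfies the condition.
Matched pairs: 8.

1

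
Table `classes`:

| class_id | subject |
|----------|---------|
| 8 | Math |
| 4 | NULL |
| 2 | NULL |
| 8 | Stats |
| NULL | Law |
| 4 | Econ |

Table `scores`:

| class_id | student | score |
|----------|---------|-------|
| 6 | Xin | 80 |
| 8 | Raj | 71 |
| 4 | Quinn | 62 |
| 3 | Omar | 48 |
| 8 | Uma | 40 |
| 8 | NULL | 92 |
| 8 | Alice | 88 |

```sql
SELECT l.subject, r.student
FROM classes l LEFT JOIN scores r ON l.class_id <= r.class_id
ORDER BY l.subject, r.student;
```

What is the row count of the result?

LEFT JOIN keeps every row from `classes`; unmatched rows get NULL for `scores`'s columns.
Matching on l.class_id <= r.class_id. A NULL in a compared column never satisfies the condition.
- l (class_id=8) pairs with 4 row(s) of r.
- l (class_id=4) pairs with 6 row(s) of r.
- l (class_id=2) pairs with 7 row(s) of r.
- l (class_id=8) pairs with 4 row(s) of r.
- l (class_id=NULL) has no partner → padded with NULL.
- l (class_id=4) pairs with 6 row(s) of r.
Total: 27 matched + 1 padded = 28 rows.

28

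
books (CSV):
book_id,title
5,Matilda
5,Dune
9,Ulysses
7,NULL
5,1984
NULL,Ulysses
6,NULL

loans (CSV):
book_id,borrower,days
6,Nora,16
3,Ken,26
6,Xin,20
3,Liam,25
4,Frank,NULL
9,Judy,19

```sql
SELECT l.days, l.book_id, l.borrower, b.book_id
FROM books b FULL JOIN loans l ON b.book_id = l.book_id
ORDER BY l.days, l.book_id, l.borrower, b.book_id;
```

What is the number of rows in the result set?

11

FULL OUTER JOIN keeps every row from both sides; unmatched rows get NULL for the other side's columns.
Matching on b.book_id = l.book_id. A NULL in a compared column never satisfies the condition.
- b (book_id=5) has no partner → padded with NULL.
- b (book_id=5) has no partner → padded with NULL.
- b (book_id=9) pairs with 1 row(s) of l.
- b (book_id=7) has no partner → padded with NULL.
- b (book_id=5) has no partner → padded with NULL.
- b (book_id=NULL) has no partner → padded with NULL.
- b (book_id=6) pairs with 2 row(s) of l.
- plus 3 unmatched l row(s), each kept with NULL b columns.
Total: 3 matched + 8 padded = 11 rows.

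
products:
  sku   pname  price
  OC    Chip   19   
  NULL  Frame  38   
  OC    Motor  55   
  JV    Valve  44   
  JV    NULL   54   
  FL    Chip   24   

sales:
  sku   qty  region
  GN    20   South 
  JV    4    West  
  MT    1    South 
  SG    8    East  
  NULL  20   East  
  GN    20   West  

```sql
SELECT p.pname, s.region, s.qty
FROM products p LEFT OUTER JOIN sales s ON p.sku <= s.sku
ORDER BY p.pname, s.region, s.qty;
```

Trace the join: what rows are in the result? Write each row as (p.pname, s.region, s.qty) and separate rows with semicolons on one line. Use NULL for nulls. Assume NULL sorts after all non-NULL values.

LEFT JOIN keeps every row from `products`; unmatched rows get NULL for `sales`'s columns.
Matching on p.sku <= s.sku. A NULL in a compared column never satisfies the condition.
- p row (sku=OC): matches 1 s row(s) → 1 output row(s).
- p row (sku=NULL): no match → kept, s columns NULL.
- p row (sku=OC): matches 1 s row(s) → 1 output row(s).
- p row (sku=JV): matches 3 s row(s) → 3 output row(s).
- p row (sku=JV): matches 3 s row(s) → 3 output row(s).
- p row (sku=FL): matches 5 s row(s) → 5 output row(s).

(Chip, East, 8); (Chip, East, 8); (Chip, South, 1); (Chip, South, 20); (Chip, West, 4); (Chip, West, 20); (Frame, NULL, NULL); (Motor, East, 8); (Valve, East, 8); (Valve, South, 1); (Valve, West, 4); (NULL, East, 8); (NULL, South, 1); (NULL, West, 4)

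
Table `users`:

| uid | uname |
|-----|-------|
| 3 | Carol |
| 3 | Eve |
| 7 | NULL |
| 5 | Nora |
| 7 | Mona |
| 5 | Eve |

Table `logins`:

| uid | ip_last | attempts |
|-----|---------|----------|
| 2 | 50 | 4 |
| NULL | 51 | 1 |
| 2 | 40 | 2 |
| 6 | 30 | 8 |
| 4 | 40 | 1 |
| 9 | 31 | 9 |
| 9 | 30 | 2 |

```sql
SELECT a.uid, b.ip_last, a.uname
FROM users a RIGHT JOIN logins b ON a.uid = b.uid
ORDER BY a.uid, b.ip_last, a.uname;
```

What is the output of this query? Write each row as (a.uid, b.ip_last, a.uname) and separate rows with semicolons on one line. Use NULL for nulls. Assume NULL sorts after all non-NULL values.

(NULL, 30, NULL); (NULL, 30, NULL); (NULL, 31, NULL); (NULL, 40, NULL); (NULL, 40, NULL); (NULL, 50, NULL); (NULL, 51, NULL)

RIGHT JOIN keeps every row from `logins`; unmatched rows get NULL for `users`'s columns.
Matching on a.uid = b.uid. A NULL in a compared column never satisfies the condition.
Matched pairs: 0; unmatched b rows kept: 7.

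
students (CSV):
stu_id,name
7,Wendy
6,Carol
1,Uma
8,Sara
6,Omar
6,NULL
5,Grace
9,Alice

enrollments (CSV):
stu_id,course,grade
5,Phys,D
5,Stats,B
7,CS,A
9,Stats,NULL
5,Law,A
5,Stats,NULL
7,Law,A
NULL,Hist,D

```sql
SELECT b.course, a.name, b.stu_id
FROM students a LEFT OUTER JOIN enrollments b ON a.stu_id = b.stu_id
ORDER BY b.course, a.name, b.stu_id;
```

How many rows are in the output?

LEFT JOIN keeps every row from `students`; unmatched rows get NULL for `enrollments`'s columns.
Matching on a.stu_id = b.stu_id. A NULL in a compared column never satisfies the condition.
- a row (stu_id=7): matches 2 b row(s) → 2 output row(s).
- a row (stu_id=6): no match → kept, b columns NULL.
- a row (stu_id=1): no match → kept, b columns NULL.
- a row (stu_id=8): no match → kept, b columns NULL.
- a row (stu_id=6): no match → kept, b columns NULL.
- a row (stu_id=6): no match → kept, b columns NULL.
- a row (stu_id=5): matches 4 b row(s) → 4 output row(s).
- a row (stu_id=9): matches 1 b row(s) → 1 output row(s).
Total: 7 matched + 5 padded = 12 rows.

12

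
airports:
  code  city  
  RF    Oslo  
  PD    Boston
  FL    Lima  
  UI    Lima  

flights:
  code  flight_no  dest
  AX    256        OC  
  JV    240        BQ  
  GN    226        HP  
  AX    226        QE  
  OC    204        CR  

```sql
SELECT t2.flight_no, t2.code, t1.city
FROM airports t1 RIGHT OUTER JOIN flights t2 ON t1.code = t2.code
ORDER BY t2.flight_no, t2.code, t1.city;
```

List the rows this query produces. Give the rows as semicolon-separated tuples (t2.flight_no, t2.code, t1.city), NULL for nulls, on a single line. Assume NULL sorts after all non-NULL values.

(204, OC, NULL); (226, AX, NULL); (226, GN, NULL); (240, JV, NULL); (256, AX, NULL)

RIGHT JOIN keeps every row from `flights`; unmatched rows get NULL for `airports`'s columns.
Matching on t1.code = t2.code.
- t1 (code=RF) has no partner in t2.
- t1 (code=PD) has no partner in t2.
- t1 (code=FL) has no partner in t2.
- t1 (code=UI) has no partner in t2.
- 5 t2 row(s) had no t1 match → kept, t1 columns NULL.
After projecting and ordering:
t2.flight_no | t2.code | t1.city
204 | OC | NULL
226 | AX | NULL
226 | GN | NULL
240 | JV | NULL
256 | AX | NULL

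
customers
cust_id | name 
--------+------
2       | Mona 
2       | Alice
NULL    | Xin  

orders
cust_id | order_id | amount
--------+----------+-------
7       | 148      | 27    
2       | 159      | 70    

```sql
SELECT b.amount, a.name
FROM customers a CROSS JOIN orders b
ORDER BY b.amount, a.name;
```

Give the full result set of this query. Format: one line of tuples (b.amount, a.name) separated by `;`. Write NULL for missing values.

CROSS JOIN pairs every row of `customers` with every row of `orders`: 3 × 2 = 6 rows.
After projecting and ordering:
b.amount | a.name
27 | Alice
27 | Mona
27 | Xin
70 | Alice
70 | Mona
70 | Xin

(27, Alice); (27, Mona); (27, Xin); (70, Alice); (70, Mona); (70, Xin)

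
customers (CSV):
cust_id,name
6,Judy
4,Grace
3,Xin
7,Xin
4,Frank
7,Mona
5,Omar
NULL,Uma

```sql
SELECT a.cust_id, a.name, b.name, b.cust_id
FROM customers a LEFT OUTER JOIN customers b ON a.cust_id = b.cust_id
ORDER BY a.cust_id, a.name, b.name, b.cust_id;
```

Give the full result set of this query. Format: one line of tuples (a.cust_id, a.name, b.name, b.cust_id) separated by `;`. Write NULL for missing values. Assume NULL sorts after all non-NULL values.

LEFT JOIN keeps every row from `customers a`; unmatched rows get NULL for `customers b`'s columns.
Matching on a.cust_id = b.cust_id. A NULL in a compared column never satisfies the condition.
- a[0] cust_id=6 → 1 match(es) in b → 1 row(s).
- a[1] cust_id=4 → 2 match(es) in b → 2 row(s).
- a[2] cust_id=3 → 1 match(es) in b → 1 row(s).
- a[3] cust_id=7 → 2 match(es) in b → 2 row(s).
- a[4] cust_id=4 → 2 match(es) in b → 2 row(s).
- a[5] cust_id=7 → 2 match(es) in b → 2 row(s).
- a[6] cust_id=5 → 1 match(es) in b → 1 row(s).
- a[7] cust_id=NULL → no match; kept with NULLs on the b side.

(3, Xin, Xin, 3); (4, Frank, Frank, 4); (4, Frank, Grace, 4); (4, Grace, Frank, 4); (4, Grace, Grace, 4); (5, Omar, Omar, 5); (6, Judy, Judy, 6); (7, Mona, Mona, 7); (7, Mona, Xin, 7); (7, Xin, Mona, 7); (7, Xin, Xin, 7); (NULL, Uma, NULL, NULL)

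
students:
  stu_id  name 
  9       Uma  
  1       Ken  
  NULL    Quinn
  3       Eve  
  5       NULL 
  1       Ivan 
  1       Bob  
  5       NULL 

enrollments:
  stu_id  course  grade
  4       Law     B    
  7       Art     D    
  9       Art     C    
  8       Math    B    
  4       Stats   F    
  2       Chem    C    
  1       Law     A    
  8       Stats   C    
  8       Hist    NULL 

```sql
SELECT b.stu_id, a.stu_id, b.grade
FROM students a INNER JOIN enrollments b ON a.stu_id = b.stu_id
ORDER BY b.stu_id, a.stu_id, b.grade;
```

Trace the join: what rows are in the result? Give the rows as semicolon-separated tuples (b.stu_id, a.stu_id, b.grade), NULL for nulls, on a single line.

INNER JOIN keeps only pairs where the ON condition holds.
Matching on a.stu_id = b.stu_id. A NULL in a compared column never satisfies the condition.
Matched pairs: 4.

(1, 1, A); (1, 1, A); (1, 1, A); (9, 9, C)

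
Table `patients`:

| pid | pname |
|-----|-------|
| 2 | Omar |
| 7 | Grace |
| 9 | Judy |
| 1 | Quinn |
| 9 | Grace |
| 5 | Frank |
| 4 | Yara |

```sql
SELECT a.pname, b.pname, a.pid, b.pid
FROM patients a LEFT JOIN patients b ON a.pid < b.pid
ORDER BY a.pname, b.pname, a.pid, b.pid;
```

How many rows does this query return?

LEFT JOIN keeps every row from `patients a`; unmatched rows get NULL for `patients b`'s columns.
Matching on a.pid < b.pid.
Matched pairs: 20; unmatched a rows kept: 2.
Total: 20 matched + 2 padded = 22 rows.

22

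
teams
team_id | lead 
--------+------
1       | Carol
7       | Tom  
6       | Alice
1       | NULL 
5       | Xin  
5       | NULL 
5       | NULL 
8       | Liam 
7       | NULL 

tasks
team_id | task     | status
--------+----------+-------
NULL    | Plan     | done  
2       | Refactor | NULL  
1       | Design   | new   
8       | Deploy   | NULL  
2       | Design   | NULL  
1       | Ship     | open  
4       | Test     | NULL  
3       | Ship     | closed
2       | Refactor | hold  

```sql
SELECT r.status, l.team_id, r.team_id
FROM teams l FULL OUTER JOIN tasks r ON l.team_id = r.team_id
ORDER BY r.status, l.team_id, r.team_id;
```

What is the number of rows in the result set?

FULL OUTER JOIN keeps every row from both sides; unmatched rows get NULL for the other side's columns.
Matching on l.team_id = r.team_id. A NULL in a compared column never satisfies the condition.
Matched pairs: 5; unmatched l rows kept: 6; unmatched r rows kept: 6.
Total: 5 matched + 12 padded = 17 rows.

17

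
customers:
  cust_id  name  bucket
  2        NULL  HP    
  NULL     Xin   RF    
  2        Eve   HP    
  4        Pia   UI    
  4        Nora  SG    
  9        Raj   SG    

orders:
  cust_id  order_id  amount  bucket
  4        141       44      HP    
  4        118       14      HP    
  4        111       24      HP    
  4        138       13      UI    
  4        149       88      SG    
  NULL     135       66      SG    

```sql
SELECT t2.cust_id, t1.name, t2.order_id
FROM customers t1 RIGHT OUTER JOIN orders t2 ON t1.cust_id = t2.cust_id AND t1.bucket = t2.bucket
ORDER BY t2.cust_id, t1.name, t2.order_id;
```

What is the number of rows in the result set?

6

RIGHT JOIN keeps every row from `orders`; unmatched rows get NULL for `customers`'s columns.
Matching on t1.cust_id = t2.cust_id AND t1.bucket = t2.bucket. A NULL in a compared column never satisfies the condition.
Matched pairs: 2; unmatched t2 rows kept: 4.
Total: 2 matched + 4 padded = 6 rows.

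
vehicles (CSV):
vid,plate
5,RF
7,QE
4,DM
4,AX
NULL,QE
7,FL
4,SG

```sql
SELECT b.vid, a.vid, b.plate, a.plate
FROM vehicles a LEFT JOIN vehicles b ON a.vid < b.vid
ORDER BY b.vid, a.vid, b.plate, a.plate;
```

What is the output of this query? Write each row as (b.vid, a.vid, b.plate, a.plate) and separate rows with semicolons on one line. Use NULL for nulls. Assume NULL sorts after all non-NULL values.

(5, 4, RF, AX); (5, 4, RF, DM); (5, 4, RF, SG); (7, 4, FL, AX); (7, 4, FL, DM); (7, 4, FL, SG); (7, 4, QE, AX); (7, 4, QE, DM); (7, 4, QE, SG); (7, 5, FL, RF); (7, 5, QE, RF); (NULL, 7, NULL, FL); (NULL, 7, NULL, QE); (NULL, NULL, NULL, QE)

LEFT JOIN keeps every row from `vehicles a`; unmatched rows get NULL for `vehicles b`'s columns.
Matching on a.vid < b.vid. A NULL in a compared column never satisfies the condition.
- a row (vid=5): matches 2 b row(s) → 2 output row(s).
- a row (vid=7): no match → kept, b columns NULL.
- a row (vid=4): matches 3 b row(s) → 3 output row(s).
- a row (vid=4): matches 3 b row(s) → 3 output row(s).
- a row (vid=NULL): no match → kept, b columns NULL.
- a row (vid=7): no match → kept, b columns NULL.
- a row (vid=4): matches 3 b row(s) → 3 output row(s).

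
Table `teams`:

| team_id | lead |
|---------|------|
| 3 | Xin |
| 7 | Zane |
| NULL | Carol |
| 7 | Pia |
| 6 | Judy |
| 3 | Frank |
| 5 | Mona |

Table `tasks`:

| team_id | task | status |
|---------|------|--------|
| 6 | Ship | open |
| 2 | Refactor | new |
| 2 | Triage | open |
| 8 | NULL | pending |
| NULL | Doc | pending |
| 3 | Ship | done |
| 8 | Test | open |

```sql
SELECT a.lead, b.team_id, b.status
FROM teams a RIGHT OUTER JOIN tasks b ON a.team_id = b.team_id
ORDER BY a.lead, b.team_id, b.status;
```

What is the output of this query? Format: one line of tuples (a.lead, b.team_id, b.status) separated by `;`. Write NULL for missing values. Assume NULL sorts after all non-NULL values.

RIGHT JOIN keeps every row from `tasks`; unmatched rows get NULL for `teams`'s columns.
Matching on a.team_id = b.team_id. A NULL in a compared column never satisfies the condition.
Matched pairs: 3; unmatched b rows kept: 5.

(Frank, 3, done); (Judy, 6, open); (Xin, 3, done); (NULL, 2, new); (NULL, 2, open); (NULL, 8, open); (NULL, 8, pending); (NULL, NULL, pending)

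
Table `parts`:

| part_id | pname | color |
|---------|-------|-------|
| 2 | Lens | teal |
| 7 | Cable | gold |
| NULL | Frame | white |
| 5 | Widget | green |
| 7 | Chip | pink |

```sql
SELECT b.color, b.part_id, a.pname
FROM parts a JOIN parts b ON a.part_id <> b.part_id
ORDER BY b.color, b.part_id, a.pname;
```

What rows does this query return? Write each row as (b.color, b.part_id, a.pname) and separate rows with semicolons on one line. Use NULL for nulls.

(gold, 7, Lens); (gold, 7, Widget); (green, 5, Cable); (green, 5, Chip); (green, 5, Lens); (pink, 7, Lens); (pink, 7, Widget); (teal, 2, Cable); (teal, 2, Chip); (teal, 2, Widget)

INNER JOIN keeps only pairs where the ON condition holds.
Matching on a.part_id <> b.part_id. A NULL in a compared column never satisfies the condition.
Matched pairs: 10.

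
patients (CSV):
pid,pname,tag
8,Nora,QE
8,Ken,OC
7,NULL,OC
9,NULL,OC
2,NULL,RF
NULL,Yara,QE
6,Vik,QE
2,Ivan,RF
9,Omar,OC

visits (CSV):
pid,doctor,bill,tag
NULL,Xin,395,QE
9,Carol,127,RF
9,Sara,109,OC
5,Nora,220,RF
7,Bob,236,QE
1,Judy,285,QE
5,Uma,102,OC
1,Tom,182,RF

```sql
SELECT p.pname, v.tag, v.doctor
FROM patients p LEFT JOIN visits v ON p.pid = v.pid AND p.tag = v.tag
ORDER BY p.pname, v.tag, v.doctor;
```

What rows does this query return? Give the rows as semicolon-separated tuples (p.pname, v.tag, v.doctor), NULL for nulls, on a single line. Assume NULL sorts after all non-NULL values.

LEFT JOIN keeps every row from `patients`; unmatched rows get NULL for `visits`'s columns.
Matching on p.pid = v.pid AND p.tag = v.tag. A NULL in a compared column never satisfies the condition.
Matched pairs: 2; unmatched p rows kept: 7.

(Ivan, NULL, NULL); (Ken, NULL, NULL); (Nora, NULL, NULL); (Omar, OC, Sara); (Vik, NULL, NULL); (Yara, NULL, NULL); (NULL, OC, Sara); (NULL, NULL, NULL); (NULL, NULL, NULL)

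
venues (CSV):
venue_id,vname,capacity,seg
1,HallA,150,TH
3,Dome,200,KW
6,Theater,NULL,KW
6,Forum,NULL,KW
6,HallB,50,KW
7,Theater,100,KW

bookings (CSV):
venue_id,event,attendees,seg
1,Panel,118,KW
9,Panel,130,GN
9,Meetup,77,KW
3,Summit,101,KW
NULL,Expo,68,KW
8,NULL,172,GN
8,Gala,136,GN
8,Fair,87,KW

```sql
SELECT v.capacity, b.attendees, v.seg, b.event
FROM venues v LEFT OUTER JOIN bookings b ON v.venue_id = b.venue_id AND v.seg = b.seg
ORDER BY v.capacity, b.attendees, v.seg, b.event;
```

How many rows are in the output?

LEFT JOIN keeps every row from `venues`; unmatched rows get NULL for `bookings`'s columns.
Matching on v.venue_id = b.venue_id AND v.seg = b.seg. A NULL in a compared column never satisfies the condition.
Matched pairs: 1; unmatched v rows kept: 5.
Total: 1 matched + 5 padded = 6 rows.

6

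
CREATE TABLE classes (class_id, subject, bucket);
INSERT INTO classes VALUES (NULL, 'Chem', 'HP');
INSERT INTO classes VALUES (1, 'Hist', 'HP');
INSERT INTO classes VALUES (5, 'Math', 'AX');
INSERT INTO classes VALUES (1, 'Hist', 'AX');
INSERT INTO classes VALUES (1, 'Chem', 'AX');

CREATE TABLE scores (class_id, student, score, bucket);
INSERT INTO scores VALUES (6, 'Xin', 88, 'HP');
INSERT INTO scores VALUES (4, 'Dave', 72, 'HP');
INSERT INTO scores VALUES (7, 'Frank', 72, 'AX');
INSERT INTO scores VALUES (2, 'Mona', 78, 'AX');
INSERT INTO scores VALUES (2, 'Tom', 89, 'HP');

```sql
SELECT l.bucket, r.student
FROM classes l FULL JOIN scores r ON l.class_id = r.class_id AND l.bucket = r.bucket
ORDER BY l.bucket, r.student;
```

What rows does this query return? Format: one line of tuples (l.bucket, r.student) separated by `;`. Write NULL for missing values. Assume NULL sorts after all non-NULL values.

FULL OUTER JOIN keeps every row from both sides; unmatched rows get NULL for the other side's columns.
Matching on l.class_id = r.class_id AND l.bucket = r.bucket. A NULL in a compared column never satisfies the condition.
Matched pairs: 0; unmatched l rows kept: 5; unmatched r rows kept: 5.

(AX, NULL); (AX, NULL); (AX, NULL); (HP, NULL); (HP, NULL); (NULL, Dave); (NULL, Frank); (NULL, Mona); (NULL, Tom); (NULL, Xin)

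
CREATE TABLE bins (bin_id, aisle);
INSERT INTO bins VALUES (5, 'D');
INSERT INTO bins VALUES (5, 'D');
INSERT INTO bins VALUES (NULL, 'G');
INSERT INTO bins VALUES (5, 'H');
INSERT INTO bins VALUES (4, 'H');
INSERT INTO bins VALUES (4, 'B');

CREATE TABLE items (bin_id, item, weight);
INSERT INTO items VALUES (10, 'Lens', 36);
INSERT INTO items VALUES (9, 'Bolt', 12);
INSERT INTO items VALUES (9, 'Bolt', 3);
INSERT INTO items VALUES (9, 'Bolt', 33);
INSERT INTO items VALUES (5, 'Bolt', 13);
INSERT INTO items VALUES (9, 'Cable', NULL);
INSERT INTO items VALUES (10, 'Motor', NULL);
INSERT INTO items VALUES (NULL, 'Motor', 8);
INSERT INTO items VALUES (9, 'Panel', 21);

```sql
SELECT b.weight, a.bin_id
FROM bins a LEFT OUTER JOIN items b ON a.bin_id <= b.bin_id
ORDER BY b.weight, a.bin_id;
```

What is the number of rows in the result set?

41

LEFT JOIN keeps every row from `bins`; unmatched rows get NULL for `items`'s columns.
Matching on a.bin_id <= b.bin_id. A NULL in a compared column never satisfies the condition.
- a row (bin_id=5): matches 8 b row(s) → 8 output row(s).
- a row (bin_id=5): matches 8 b row(s) → 8 output row(s).
- a row (bin_id=NULL): no match → kept, b columns NULL.
- a row (bin_id=5): matches 8 b row(s) → 8 output row(s).
- a row (bin_id=4): matches 8 b row(s) → 8 output row(s).
- a row (bin_id=4): matches 8 b row(s) → 8 output row(s).
Total: 40 matched + 1 padded = 41 rows.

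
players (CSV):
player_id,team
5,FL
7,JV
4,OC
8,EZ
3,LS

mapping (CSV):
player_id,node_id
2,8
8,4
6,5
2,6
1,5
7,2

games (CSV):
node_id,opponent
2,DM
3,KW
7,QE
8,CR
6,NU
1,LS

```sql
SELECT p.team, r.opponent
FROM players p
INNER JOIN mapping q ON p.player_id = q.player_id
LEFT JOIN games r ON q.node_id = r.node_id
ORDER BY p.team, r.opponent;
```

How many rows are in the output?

2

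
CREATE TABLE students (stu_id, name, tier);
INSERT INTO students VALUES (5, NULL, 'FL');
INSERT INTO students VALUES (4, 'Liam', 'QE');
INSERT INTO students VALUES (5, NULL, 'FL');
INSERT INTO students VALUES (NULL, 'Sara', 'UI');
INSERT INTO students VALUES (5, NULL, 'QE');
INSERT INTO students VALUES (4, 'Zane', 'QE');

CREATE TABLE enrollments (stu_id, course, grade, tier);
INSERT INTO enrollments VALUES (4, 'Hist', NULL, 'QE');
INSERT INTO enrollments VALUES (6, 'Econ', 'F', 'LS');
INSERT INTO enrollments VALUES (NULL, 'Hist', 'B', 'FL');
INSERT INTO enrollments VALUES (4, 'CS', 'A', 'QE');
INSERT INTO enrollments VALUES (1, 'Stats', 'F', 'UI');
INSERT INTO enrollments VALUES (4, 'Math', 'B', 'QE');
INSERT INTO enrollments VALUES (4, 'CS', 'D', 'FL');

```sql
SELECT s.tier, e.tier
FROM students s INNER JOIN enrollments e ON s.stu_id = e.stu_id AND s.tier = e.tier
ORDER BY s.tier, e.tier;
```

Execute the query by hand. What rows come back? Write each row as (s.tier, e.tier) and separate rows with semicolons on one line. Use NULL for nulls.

(QE, QE); (QE, QE); (QE, QE); (QE, QE); (QE, QE); (QE, QE)

INNER JOIN keeps only pairs where the ON condition holds.
Matching on s.stu_id = e.stu_id AND s.tier = e.tier. A NULL in a compared column never satisfies the condition.
Matched pairs: 6.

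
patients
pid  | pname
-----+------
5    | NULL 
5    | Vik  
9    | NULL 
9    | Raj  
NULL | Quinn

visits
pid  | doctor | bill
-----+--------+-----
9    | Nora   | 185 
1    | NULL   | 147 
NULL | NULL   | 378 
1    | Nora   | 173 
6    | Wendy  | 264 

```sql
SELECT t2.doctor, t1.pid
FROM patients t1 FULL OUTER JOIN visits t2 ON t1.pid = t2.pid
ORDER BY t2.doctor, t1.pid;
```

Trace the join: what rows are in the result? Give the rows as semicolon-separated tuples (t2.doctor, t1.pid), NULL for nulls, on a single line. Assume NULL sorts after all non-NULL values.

(Nora, 9); (Nora, 9); (Nora, NULL); (Wendy, NULL); (NULL, 5); (NULL, 5); (NULL, NULL); (NULL, NULL); (NULL, NULL)

FULL OUTER JOIN keeps every row from both sides; unmatched rows get NULL for the other side's columns.
Matching on t1.pid = t2.pid. A NULL in a compared column never satisfies the condition.
- t1 row (pid=5): no match → kept, t2 columns NULL.
- t1 row (pid=5): no match → kept, t2 columns NULL.
- t1 row (pid=9): matches 1 t2 row(s) → 1 output row(s).
- t1 row (pid=9): matches 1 t2 row(s) → 1 output row(s).
- t1 row (pid=NULL): no match → kept, t2 columns NULL.
- 4 t2 row(s) had no t1 match → kept, t1 columns NULL.
After projecting and ordering:
t2.doctor | t1.pid
Nora | 9
Nora | 9
Nora | NULL
Wendy | NULL
NULL | 5
NULL | 5
NULL | NULL
NULL | NULL
NULL | NULL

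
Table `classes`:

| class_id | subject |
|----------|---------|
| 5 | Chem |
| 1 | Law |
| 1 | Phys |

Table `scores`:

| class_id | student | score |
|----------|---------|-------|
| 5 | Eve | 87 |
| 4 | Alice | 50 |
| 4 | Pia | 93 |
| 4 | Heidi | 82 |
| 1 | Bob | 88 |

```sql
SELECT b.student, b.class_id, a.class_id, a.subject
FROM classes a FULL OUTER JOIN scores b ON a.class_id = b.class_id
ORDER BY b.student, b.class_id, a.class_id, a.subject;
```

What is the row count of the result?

6

FULL OUTER JOIN keeps every row from both sides; unmatched rows get NULL for the other side's columns.
Matching on a.class_id = b.class_id.
- a (class_id=5) pairs with 1 row(s) of b.
- a (class_id=1) pairs with 1 row(s) of b.
- a (class_id=1) pairs with 1 row(s) of b.
- plus 3 unmatched b row(s), each kept with NULL a columns.
Total: 3 matched + 3 padded = 6 rows.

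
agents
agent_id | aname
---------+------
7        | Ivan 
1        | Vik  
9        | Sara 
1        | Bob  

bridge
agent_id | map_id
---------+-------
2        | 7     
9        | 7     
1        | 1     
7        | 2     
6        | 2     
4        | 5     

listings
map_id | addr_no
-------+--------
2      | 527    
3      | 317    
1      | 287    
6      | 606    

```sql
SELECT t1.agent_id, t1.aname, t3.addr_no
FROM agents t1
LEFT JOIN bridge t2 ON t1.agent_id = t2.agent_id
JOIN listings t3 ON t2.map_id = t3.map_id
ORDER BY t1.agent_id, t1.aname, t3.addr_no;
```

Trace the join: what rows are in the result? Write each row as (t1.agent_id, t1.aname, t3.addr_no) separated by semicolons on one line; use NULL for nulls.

(1, Bob, 287); (1, Vik, 287); (7, Ivan, 527)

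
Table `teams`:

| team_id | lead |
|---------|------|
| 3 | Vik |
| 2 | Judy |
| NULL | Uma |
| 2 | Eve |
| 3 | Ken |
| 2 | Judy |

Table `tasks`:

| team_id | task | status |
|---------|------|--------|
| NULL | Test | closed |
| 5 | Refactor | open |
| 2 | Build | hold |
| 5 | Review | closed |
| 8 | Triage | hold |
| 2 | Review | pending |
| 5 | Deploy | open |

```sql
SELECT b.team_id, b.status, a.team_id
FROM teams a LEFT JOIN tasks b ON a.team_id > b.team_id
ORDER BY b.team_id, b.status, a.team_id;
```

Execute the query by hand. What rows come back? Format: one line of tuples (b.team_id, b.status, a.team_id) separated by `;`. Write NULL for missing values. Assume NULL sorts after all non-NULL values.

(2, hold, 3); (2, hold, 3); (2, pending, 3); (2, pending, 3); (NULL, NULL, 2); (NULL, NULL, 2); (NULL, NULL, 2); (NULL, NULL, NULL)

LEFT JOIN keeps every row from `teams`; unmatched rows get NULL for `tasks`'s columns.
Matching on a.team_id > b.team_id. A NULL in a compared column never satisfies the condition.
- a[0] team_id=3 → 2 match(es) in b → 2 row(s).
- a[1] team_id=2 → no match; kept with NULLs on the b side.
- a[2] team_id=NULL → no match; kept with NULLs on the b side.
- a[3] team_id=2 → no match; kept with NULLs on the b side.
- a[4] team_id=3 → 2 match(es) in b → 2 row(s).
- a[5] team_id=2 → no match; kept with NULLs on the b side.
After projecting and ordering:
b.team_id | b.status | a.team_id
2 | hold | 3
2 | hold | 3
2 | pending | 3
2 | pending | 3
NULL | NULL | 2
NULL | NULL | 2
NULL | NULL | 2
NULL | NULL | NULL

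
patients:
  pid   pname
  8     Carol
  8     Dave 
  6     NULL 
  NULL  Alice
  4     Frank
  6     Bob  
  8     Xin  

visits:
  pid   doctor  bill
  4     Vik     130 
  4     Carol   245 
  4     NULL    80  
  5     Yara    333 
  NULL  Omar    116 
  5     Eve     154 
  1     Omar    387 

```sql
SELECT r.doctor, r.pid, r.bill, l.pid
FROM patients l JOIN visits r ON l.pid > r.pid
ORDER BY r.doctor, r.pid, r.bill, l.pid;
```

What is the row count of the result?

INNER JOIN keeps only pairs where the ON condition holds.
Matching on l.pid > r.pid. A NULL in a compared column never satisfies the condition.
- pid=8: 6 matching r row(s), so 6 row(s) emitted.
- pid=8: 6 matching r row(s), so 6 row(s) emitted.
- pid=6: 6 matching r row(s), so 6 row(s) emitted.
- pid=NULL: no matching r row, dropped.
- pid=4: 1 matching r row(s), so 1 row(s) emitted.
- pid=6: 6 matching r row(s), so 6 row(s) emitted.
- pid=8: 6 matching r row(s), so 6 row(s) emitted.
Total: 31 rows.

31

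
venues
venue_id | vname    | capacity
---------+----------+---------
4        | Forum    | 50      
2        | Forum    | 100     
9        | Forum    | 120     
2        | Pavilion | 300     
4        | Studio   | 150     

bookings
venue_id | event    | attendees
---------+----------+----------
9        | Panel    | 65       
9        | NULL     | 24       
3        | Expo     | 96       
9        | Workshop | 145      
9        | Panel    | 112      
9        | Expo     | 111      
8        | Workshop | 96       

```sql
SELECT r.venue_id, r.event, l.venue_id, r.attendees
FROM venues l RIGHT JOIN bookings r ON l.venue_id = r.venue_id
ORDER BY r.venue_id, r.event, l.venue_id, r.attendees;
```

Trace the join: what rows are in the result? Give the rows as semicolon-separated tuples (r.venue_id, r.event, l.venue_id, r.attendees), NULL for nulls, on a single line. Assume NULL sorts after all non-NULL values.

(3, Expo, NULL, 96); (8, Workshop, NULL, 96); (9, Expo, 9, 111); (9, Panel, 9, 65); (9, Panel, 9, 112); (9, Workshop, 9, 145); (9, NULL, 9, 24)

RIGHT JOIN keeps every row from `bookings`; unmatched rows get NULL for `venues`'s columns.
Matching on l.venue_id = r.venue_id.
Matched pairs: 5; unmatched r rows kept: 2.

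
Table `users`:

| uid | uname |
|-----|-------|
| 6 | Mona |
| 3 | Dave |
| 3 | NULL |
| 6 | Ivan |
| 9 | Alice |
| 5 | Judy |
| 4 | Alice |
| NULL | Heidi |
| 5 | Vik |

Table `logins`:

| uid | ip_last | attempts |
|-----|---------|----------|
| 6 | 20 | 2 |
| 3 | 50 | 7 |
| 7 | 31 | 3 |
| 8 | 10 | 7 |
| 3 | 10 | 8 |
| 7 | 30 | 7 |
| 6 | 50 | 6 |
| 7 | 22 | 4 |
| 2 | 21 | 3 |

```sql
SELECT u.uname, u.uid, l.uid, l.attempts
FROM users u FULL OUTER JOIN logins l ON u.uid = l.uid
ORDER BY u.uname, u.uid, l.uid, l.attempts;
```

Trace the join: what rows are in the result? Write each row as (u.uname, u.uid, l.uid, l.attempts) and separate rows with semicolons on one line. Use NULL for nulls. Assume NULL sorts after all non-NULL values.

FULL OUTER JOIN keeps every row from both sides; unmatched rows get NULL for the other side's columns.
Matching on u.uid = l.uid. A NULL in a compared column never satisfies the condition.
- u[0] uid=6 → 2 match(es) in l → 2 row(s).
- u[1] uid=3 → 2 match(es) in l → 2 row(s).
- u[2] uid=3 → 2 match(es) in l → 2 row(s).
- u[3] uid=6 → 2 match(es) in l → 2 row(s).
- u[4] uid=9 → no match; kept with NULLs on the l side.
- u[5] uid=5 → no match; kept with NULLs on the l side.
- u[6] uid=4 → no match; kept with NULLs on the l side.
- u[7] uid=NULL → no match; kept with NULLs on the l side.
- u[8] uid=5 → no match; kept with NULLs on the l side.
- 5 l row(s) had no u match → kept, u columns NULL.

(Alice, 4, NULL, NULL); (Alice, 9, NULL, NULL); (Dave, 3, 3, 7); (Dave, 3, 3, 8); (Heidi, NULL, NULL, NULL); (Ivan, 6, 6, 2); (Ivan, 6, 6, 6); (Judy, 5, NULL, NULL); (Mona, 6, 6, 2); (Mona, 6, 6, 6); (Vik, 5, NULL, NULL); (NULL, 3, 3, 7); (NULL, 3, 3, 8); (NULL, NULL, 2, 3); (NULL, NULL, 7, 3); (NULL, NULL, 7, 4); (NULL, NULL, 7, 7); (NULL, NULL, 8, 7)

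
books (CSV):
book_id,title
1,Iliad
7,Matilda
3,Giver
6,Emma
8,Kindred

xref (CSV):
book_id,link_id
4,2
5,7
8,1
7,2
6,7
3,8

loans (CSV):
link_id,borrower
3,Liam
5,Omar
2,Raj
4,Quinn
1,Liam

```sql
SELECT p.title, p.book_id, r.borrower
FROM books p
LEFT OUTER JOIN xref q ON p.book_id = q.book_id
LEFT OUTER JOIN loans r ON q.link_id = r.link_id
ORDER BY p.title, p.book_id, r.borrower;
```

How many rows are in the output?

5

Evaluate left to right. First `books p LEFT JOIN xref q` on book_id: 5 row(s).
Then LEFT JOIN `loans r` on link_id: each of those 5 rows is kept; rows whose q.link_id has no match in r get NULL for r's columns.
Result: 5 row(s).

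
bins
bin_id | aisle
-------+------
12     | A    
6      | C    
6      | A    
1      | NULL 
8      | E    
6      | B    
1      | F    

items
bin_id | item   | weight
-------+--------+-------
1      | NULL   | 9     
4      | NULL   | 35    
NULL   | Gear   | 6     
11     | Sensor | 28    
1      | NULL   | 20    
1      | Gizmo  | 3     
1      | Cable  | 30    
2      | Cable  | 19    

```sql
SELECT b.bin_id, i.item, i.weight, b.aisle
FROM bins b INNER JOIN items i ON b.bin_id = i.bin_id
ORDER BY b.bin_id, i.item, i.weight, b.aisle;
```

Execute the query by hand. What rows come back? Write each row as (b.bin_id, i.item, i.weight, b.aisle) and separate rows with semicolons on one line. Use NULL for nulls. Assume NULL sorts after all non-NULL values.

(1, Cable, 30, F); (1, Cable, 30, NULL); (1, Gizmo, 3, F); (1, Gizmo, 3, NULL); (1, NULL, 9, F); (1, NULL, 9, NULL); (1, NULL, 20, F); (1, NULL, 20, NULL)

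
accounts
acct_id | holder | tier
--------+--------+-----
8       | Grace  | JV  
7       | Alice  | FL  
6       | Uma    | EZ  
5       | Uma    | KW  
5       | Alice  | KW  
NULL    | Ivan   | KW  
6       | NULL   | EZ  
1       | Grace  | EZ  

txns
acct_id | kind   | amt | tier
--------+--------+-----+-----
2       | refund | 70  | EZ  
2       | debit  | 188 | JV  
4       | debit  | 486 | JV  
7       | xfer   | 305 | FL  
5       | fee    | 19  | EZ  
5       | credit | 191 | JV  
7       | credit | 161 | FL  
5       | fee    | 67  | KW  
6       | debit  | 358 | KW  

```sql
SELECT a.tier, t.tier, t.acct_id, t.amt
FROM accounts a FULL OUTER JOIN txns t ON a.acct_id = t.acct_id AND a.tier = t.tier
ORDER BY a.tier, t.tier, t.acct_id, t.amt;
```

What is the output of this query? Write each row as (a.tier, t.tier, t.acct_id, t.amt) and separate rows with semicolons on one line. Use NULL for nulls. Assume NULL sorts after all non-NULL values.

(EZ, NULL, NULL, NULL); (EZ, NULL, NULL, NULL); (EZ, NULL, NULL, NULL); (FL, FL, 7, 161); (FL, FL, 7, 305); (JV, NULL, NULL, NULL); (KW, KW, 5, 67); (KW, KW, 5, 67); (KW, NULL, NULL, NULL); (NULL, EZ, 2, 70); (NULL, EZ, 5, 19); (NULL, JV, 2, 188); (NULL, JV, 4, 486); (NULL, JV, 5, 191); (NULL, KW, 6, 358)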